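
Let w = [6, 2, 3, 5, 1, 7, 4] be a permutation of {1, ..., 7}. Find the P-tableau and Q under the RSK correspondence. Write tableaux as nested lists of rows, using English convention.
P = [[1, 3, 4, 7], [2, 5], [6]], Q = [[1, 3, 4, 6], [2, 7], [5]]

Insert each entry of the permutation into P by Schensted row insertion, recording in Q the position of each new cell.

Insert 6: appended to row 1. P = [[6]].
Insert 2: 2 bumps 6 from row 1; 6 starts row 2. P = [[2], [6]].
Insert 3: appended to row 1. P = [[2, 3], [6]].
Insert 5: appended to row 1. P = [[2, 3, 5], [6]].
Insert 1: 1 bumps 2 from row 1; 2 bumps 6 from row 2; 6 starts row 3. P = [[1, 3, 5], [2], [6]].
Insert 7: appended to row 1. P = [[1, 3, 5, 7], [2], [6]].
Insert 4: 4 bumps 5 from row 1; 5 appends to row 2. P = [[1, 3, 4, 7], [2, 5], [6]].

So P = [[1, 3, 4, 7], [2, 5], [6]], Q = [[1, 3, 4, 6], [2, 7], [5]].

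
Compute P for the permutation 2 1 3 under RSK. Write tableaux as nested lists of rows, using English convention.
Insert 2: appended to row 1. P = [[2]].
Insert 1: 1 bumps 2 from row 1; 2 starts row 2. P = [[1], [2]].
Insert 3: appended to row 1. P = [[1, 3], [2]].

So P = [[1, 3], [2]].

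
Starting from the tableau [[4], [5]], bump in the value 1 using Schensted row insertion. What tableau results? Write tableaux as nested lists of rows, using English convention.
In row 1, 1 replaces 4 (the leftmost entry greater than 1); 4 is bumped to row 2. In row 2, 4 replaces 5 (the leftmost entry greater than 4); 5 is bumped to row 3. 5 starts a new row 3. The new tableau is [[1], [4], [5]].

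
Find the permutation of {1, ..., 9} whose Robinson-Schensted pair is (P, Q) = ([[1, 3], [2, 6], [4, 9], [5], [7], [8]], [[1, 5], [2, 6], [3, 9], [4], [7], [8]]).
Reverse the RSK construction: for i from n down to 1, find the cell of Q containing i, remove the entry at that cell from P, and reverse-bump it up through P; the value ejected from row 1 is w(i).

Step i=9: Q has 9 at row 3, column 2; remove 9 from row 3 of P and reverse-bump: 9 enters row 2 and ejects 6; 6 enters row 1 and ejects 3. So w(9) = 3. P is now [[1, 6], [2, 9], [4], [5], [7], [8]].
Step i=8: Q has 8 at row 6, column 1; remove 8 from row 6 of P and reverse-bump: 8 enters row 5 and ejects 7; 7 enters row 4 and ejects 5; 5 enters row 3 and ejects 4; 4 enters row 2 and ejects 2; 2 enters row 1 and ejects 1. So w(8) = 1. P is now [[2, 6], [4, 9], [5], [7], [8]].
Step i=7: Q has 7 at row 5, column 1; remove 8 from row 5 of P and reverse-bump: 8 enters row 4 and ejects 7; 7 enters row 3 and ejects 5; 5 enters row 2 and ejects 4; 4 enters row 1 and ejects 2. So w(7) = 2. P is now [[4, 6], [5, 9], [7], [8]].
Step i=6: Q has 6 at row 2, column 2; remove 9 from row 2 of P and reverse-bump: 9 enters row 1 and ejects 6. So w(6) = 6. P is now [[4, 9], [5], [7], [8]].
Step i=5: Q has 5 at row 1, column 2; remove that cell from P, ejecting 9. So w(5) = 9. P is now [[4], [5], [7], [8]].
Step i=4: Q has 4 at row 4, column 1; remove 8 from row 4 of P and reverse-bump: 8 enters row 3 and ejects 7; 7 enters row 2 and ejects 5; 5 enters row 1 and ejects 4. So w(4) = 4. P is now [[5], [7], [8]].
Step i=3: Q has 3 at row 3, column 1; remove 8 from row 3 of P and reverse-bump: 8 enters row 2 and ejects 7; 7 enters row 1 and ejects 5. So w(3) = 5. P is now [[7], [8]].
Step i=2: Q has 2 at row 2, column 1; remove 8 from row 2 of P and reverse-bump: 8 enters row 1 and ejects 7. So w(2) = 7. P is now [[8]].
Step i=1: Q has 1 at row 1, column 1; remove that cell from P, ejecting 8. So w(1) = 8. P is now [].

So w = 8 7 5 4 9 6 2 1 3.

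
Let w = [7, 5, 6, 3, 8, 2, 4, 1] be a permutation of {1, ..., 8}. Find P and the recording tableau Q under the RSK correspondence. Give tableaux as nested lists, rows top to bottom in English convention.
P = [[1, 4, 8], [2, 6], [3], [5], [7]], Q = [[1, 3, 5], [2, 7], [4], [6], [8]]

Insert each entry of the permutation into P by Schensted row insertion, recording in Q the position of each new cell.

After inserting 7: P = [[7]].
After inserting 5: P = [[5], [7]].
After inserting 6: P = [[5, 6], [7]].
After inserting 3: P = [[3, 6], [5], [7]].
After inserting 8: P = [[3, 6, 8], [5], [7]].
After inserting 2: P = [[2, 6, 8], [3], [5], [7]].
After inserting 4: P = [[2, 4, 8], [3, 6], [5], [7]].
After inserting 1: P = [[1, 4, 8], [2, 6], [3], [5], [7]].

So P = [[1, 4, 8], [2, 6], [3], [5], [7]], Q = [[1, 3, 5], [2, 7], [4], [6], [8]].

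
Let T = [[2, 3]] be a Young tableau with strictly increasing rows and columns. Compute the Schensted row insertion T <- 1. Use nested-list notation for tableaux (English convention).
[[1, 3], [2]]

In row 1, 1 replaces 2 (the leftmost entry greater than 1); 2 is bumped to row 2. 2 starts a new row 2. The new tableau is [[1, 3], [2]].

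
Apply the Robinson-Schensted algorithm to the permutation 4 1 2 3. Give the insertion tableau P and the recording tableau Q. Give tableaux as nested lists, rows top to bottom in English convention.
Insert each entry of the permutation into P by Schensted row insertion, recording in Q the position of each new cell.

After inserting 4: P = [[4]].
After inserting 1: P = [[1], [4]].
After inserting 2: P = [[1, 2], [4]].
After inserting 3: P = [[1, 2, 3], [4]].

So P = [[1, 2, 3], [4]], Q = [[1, 3, 4], [2]].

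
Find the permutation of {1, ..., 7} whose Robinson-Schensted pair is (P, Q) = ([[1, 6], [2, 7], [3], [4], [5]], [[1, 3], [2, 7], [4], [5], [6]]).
Reverse the RSK construction: for i from n down to 1, find the cell of Q containing i, remove the entry at that cell from P, and reverse-bump it up through P; the value ejected from row 1 is w(i).

Step i=7: Q has 7 at row 2, column 2; remove 7 from row 2 of P and reverse-bump: 7 enters row 1 and ejects 6. So w(7) = 6. P is now [[1, 7], [2], [3], [4], [5]].
Step i=6: Q has 6 at row 5, column 1; remove 5 from row 5 of P and reverse-bump: 5 enters row 4 and ejects 4; 4 enters row 3 and ejects 3; 3 enters row 2 and ejects 2; 2 enters row 1 and ejects 1. So w(6) = 1. P is now [[2, 7], [3], [4], [5]].
Step i=5: Q has 5 at row 4, column 1; remove 5 from row 4 of P and reverse-bump: 5 enters row 3 and ejects 4; 4 enters row 2 and ejects 3; 3 enters row 1 and ejects 2. So w(5) = 2. P is now [[3, 7], [4], [5]].
Step i=4: Q has 4 at row 3, column 1; remove 5 from row 3 of P and reverse-bump: 5 enters row 2 and ejects 4; 4 enters row 1 and ejects 3. So w(4) = 3. P is now [[4, 7], [5]].
Step i=3: Q has 3 at row 1, column 2; remove that cell from P, ejecting 7. So w(3) = 7. P is now [[4], [5]].
Step i=2: Q has 2 at row 2, column 1; remove 5 from row 2 of P and reverse-bump: 5 enters row 1 and ejects 4. So w(2) = 4. P is now [[5]].
Step i=1: Q has 1 at row 1, column 1; remove that cell from P, ejecting 5. So w(1) = 5. P is now [].

So w = 5 4 7 3 2 1 6.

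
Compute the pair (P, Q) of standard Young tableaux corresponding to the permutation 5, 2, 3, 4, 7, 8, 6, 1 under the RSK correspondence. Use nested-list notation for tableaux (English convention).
Insert each entry of the permutation into P by Schensted row insertion, recording in Q the position of each new cell.

Insert 5: appended to row 1. P = [[5]].
Insert 2: 2 bumps 5 from row 1; 5 starts row 2. P = [[2], [5]].
Insert 3: appended to row 1. P = [[2, 3], [5]].
Insert 4: appended to row 1. P = [[2, 3, 4], [5]].
Insert 7: appended to row 1. P = [[2, 3, 4, 7], [5]].
Insert 8: appended to row 1. P = [[2, 3, 4, 7, 8], [5]].
Insert 6: 6 bumps 7 from row 1; 7 appends to row 2. P = [[2, 3, 4, 6, 8], [5, 7]].
Insert 1: 1 bumps 2 from row 1; 2 bumps 5 from row 2; 5 starts row 3. P = [[1, 3, 4, 6, 8], [2, 7], [5]].

So P = [[1, 3, 4, 6, 8], [2, 7], [5]], Q = [[1, 3, 4, 5, 6], [2, 7], [8]].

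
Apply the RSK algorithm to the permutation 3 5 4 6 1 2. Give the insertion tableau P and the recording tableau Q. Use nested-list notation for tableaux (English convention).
Insert each entry of the permutation into P by Schensted row insertion, recording in Q the position of each new cell.

After inserting 3: P = [[3]].
After inserting 5: P = [[3, 5]].
After inserting 4: P = [[3, 4], [5]].
After inserting 6: P = [[3, 4, 6], [5]].
After inserting 1: P = [[1, 4, 6], [3], [5]].
After inserting 2: P = [[1, 2, 6], [3, 4], [5]].

So P = [[1, 2, 6], [3, 4], [5]], Q = [[1, 2, 4], [3, 6], [5]].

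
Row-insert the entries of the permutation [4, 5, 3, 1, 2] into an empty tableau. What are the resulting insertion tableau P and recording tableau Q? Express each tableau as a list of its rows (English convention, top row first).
P = [[1, 2], [3, 5], [4]], Q = [[1, 2], [3, 5], [4]]

Insert each entry of the permutation into P by Schensted row insertion, recording in Q the position of each new cell.

Insert 4: appended to row 1. P = [[4]].
Insert 5: appended to row 1. P = [[4, 5]].
Insert 3: 3 bumps 4 from row 1; 4 starts row 2. P = [[3, 5], [4]].
Insert 1: 1 bumps 3 from row 1; 3 bumps 4 from row 2; 4 starts row 3. P = [[1, 5], [3], [4]].
Insert 2: 2 bumps 5 from row 1; 5 appends to row 2. P = [[1, 2], [3, 5], [4]].

So P = [[1, 2], [3, 5], [4]], Q = [[1, 2], [3, 5], [4]].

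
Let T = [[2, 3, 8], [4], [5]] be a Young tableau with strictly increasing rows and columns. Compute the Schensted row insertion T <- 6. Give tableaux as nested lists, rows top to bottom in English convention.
In row 1, 6 replaces 8 (the leftmost entry greater than 6); 8 is bumped to row 2. 8 is appended to row 2. The new tableau is [[2, 3, 6], [4, 8], [5]].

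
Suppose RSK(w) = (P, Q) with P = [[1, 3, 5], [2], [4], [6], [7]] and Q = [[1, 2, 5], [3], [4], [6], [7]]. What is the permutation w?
2 7 6 4 5 3 1

Reverse the RSK construction: for i from n down to 1, find the cell of Q containing i, remove the entry at that cell from P, and reverse-bump it up through P; the value ejected from row 1 is w(i).

Step i=7: Q has 7 at row 5, column 1; remove 7 from row 5 of P and reverse-bump: 7 enters row 4 and ejects 6; 6 enters row 3 and ejects 4; 4 enters row 2 and ejects 2; 2 enters row 1 and ejects 1. So w(7) = 1. P is now [[2, 3, 5], [4], [6], [7]].
Step i=6: Q has 6 at row 4, column 1; remove 7 from row 4 of P and reverse-bump: 7 enters row 3 and ejects 6; 6 enters row 2 and ejects 4; 4 enters row 1 and ejects 3. So w(6) = 3. P is now [[2, 4, 5], [6], [7]].
Step i=5: Q has 5 at row 1, column 3; remove that cell from P, ejecting 5. So w(5) = 5. P is now [[2, 4], [6], [7]].
Step i=4: Q has 4 at row 3, column 1; remove 7 from row 3 of P and reverse-bump: 7 enters row 2 and ejects 6; 6 enters row 1 and ejects 4. So w(4) = 4. P is now [[2, 6], [7]].
Step i=3: Q has 3 at row 2, column 1; remove 7 from row 2 of P and reverse-bump: 7 enters row 1 and ejects 6. So w(3) = 6. P is now [[2, 7]].
Step i=2: Q has 2 at row 1, column 2; remove that cell from P, ejecting 7. So w(2) = 7. P is now [[2]].
Step i=1: Q has 1 at row 1, column 1; remove that cell from P, ejecting 2. So w(1) = 2. P is now [].

So w = 2 7 6 4 5 3 1.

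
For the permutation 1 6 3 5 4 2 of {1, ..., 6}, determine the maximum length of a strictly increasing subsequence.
3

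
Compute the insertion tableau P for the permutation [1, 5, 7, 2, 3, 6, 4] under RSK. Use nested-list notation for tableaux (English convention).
Insert 1: appended to row 1. P = [[1]].
Insert 5: appended to row 1. P = [[1, 5]].
Insert 7: appended to row 1. P = [[1, 5, 7]].
Insert 2: 2 bumps 5 from row 1; 5 starts row 2. P = [[1, 2, 7], [5]].
Insert 3: 3 bumps 7 from row 1; 7 appends to row 2. P = [[1, 2, 3], [5, 7]].
Insert 6: appended to row 1. P = [[1, 2, 3, 6], [5, 7]].
Insert 4: 4 bumps 6 from row 1; 6 bumps 7 from row 2; 7 starts row 3. P = [[1, 2, 3, 4], [5, 6], [7]].

So P = [[1, 2, 3, 4], [5, 6], [7]].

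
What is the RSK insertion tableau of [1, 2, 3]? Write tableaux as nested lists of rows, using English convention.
After inserting 1: P = [[1]].
After inserting 2: P = [[1, 2]].
After inserting 3: P = [[1, 2, 3]].

So P = [[1, 2, 3]].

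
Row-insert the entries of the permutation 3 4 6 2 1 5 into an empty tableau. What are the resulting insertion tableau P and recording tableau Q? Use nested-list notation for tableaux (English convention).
P = [[1, 4, 5], [2, 6], [3]], Q = [[1, 2, 3], [4, 6], [5]]

Insert each entry of the permutation into P by Schensted row insertion, recording in Q the position of each new cell.

Insert 3: appended to row 1. P = [[3]].
Insert 4: appended to row 1. P = [[3, 4]].
Insert 6: appended to row 1. P = [[3, 4, 6]].
Insert 2: 2 bumps 3 from row 1; 3 starts row 2. P = [[2, 4, 6], [3]].
Insert 1: 1 bumps 2 from row 1; 2 bumps 3 from row 2; 3 starts row 3. P = [[1, 4, 6], [2], [3]].
Insert 5: 5 bumps 6 from row 1; 6 appends to row 2. P = [[1, 4, 5], [2, 6], [3]].

So P = [[1, 4, 5], [2, 6], [3]], Q = [[1, 2, 3], [4, 6], [5]].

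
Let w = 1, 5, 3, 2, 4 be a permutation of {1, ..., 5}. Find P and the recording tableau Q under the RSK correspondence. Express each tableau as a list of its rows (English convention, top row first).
P = [[1, 2, 4], [3], [5]], Q = [[1, 2, 5], [3], [4]]

Insert each entry of the permutation into P by Schensted row insertion, recording in Q the position of each new cell.

Insert 1: appended to row 1. P = [[1]], Q = [[1]].
Insert 5: appended to row 1. P = [[1, 5]], Q = [[1, 2]].
Insert 3: 3 bumps 5 from row 1; 5 starts row 2. P = [[1, 3], [5]], Q = [[1, 2], [3]].
Insert 2: 2 bumps 3 from row 1; 3 bumps 5 from row 2; 5 starts row 3. P = [[1, 2], [3], [5]], Q = [[1, 2], [3], [4]].
Insert 4: appended to row 1. P = [[1, 2, 4], [3], [5]], Q = [[1, 2, 5], [3], [4]].

So P = [[1, 2, 4], [3], [5]], Q = [[1, 2, 5], [3], [4]].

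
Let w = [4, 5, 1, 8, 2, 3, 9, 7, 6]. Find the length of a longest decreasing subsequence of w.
3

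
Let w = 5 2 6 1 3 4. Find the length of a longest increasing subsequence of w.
3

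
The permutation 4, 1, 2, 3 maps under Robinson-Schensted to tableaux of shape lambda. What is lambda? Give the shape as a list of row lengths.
Row-insert each entry into an empty tableau.

After inserting 4: P = [[4]].
After inserting 1: P = [[1], [4]].
After inserting 2: P = [[1, 2], [4]].
After inserting 3: P = [[1, 2, 3], [4]].

The final insertion tableau P = [[1, 2, 3], [4]] has shape [3, 1].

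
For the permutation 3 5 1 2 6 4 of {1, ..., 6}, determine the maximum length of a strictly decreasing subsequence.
2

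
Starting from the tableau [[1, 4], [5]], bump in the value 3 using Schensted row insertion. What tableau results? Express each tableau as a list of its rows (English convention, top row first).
[[1, 3], [4], [5]]

In row 1, 3 replaces 4 (the leftmost entry greater than 3); 4 is bumped to row 2. In row 2, 4 replaces 5 (the leftmost entry greater than 4); 5 is bumped to row 3. 5 starts a new row 3. The new tableau is [[1, 3], [4], [5]].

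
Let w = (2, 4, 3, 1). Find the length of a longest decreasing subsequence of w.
3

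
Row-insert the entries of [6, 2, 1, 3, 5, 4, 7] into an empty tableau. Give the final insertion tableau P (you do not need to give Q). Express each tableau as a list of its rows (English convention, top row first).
P = [[1, 3, 4, 7], [2, 5], [6]]

After inserting 6: P = [[6]].
After inserting 2: P = [[2], [6]].
After inserting 1: P = [[1], [2], [6]].
After inserting 3: P = [[1, 3], [2], [6]].
After inserting 5: P = [[1, 3, 5], [2], [6]].
After inserting 4: P = [[1, 3, 4], [2, 5], [6]].
After inserting 7: P = [[1, 3, 4, 7], [2, 5], [6]].

So P = [[1, 3, 4, 7], [2, 5], [6]].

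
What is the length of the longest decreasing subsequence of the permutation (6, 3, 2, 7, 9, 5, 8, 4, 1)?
4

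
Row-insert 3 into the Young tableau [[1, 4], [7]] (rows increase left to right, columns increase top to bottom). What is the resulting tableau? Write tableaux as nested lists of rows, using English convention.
[[1, 3], [4], [7]]

In row 1, 3 replaces 4 (the leftmost entry greater than 3); 4 is bumped to row 2. In row 2, 4 replaces 7 (the leftmost entry greater than 4); 7 is bumped to row 3. 7 starts a new row 3. The new tableau is [[1, 3], [4], [7]].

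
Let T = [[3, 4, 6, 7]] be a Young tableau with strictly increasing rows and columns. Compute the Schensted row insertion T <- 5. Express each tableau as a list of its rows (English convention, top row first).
[[3, 4, 5, 7], [6]]

In row 1, 5 replaces 6 (the leftmost entry greater than 5); 6 is bumped to row 2. 6 starts a new row 2. The new tableau is [[3, 4, 5, 7], [6]].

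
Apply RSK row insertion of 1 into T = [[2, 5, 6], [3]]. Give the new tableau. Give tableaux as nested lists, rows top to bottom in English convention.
In row 1, 1 replaces 2 (the leftmost entry greater than 1); 2 is bumped to row 2. In row 2, 2 replaces 3 (the leftmost entry greater than 2); 3 is bumped to row 3. 3 starts a new row 3. The new tableau is [[1, 5, 6], [2], [3]].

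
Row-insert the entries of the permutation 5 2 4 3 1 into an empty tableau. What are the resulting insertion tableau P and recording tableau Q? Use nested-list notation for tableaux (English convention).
Insert each entry of the permutation into P by Schensted row insertion, recording in Q the position of each new cell.

Insert 5: appended to row 1. P = [[5]].
Insert 2: 2 bumps 5 from row 1; 5 starts row 2. P = [[2], [5]].
Insert 4: appended to row 1. P = [[2, 4], [5]].
Insert 3: 3 bumps 4 from row 1; 4 bumps 5 from row 2; 5 starts row 3. P = [[2, 3], [4], [5]].
Insert 1: 1 bumps 2 from row 1; 2 bumps 4 from row 2; 4 bumps 5 from row 3; 5 starts row 4. P = [[1, 3], [2], [4], [5]].

So P = [[1, 3], [2], [4], [5]], Q = [[1, 3], [2], [4], [5]].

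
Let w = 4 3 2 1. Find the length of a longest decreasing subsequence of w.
4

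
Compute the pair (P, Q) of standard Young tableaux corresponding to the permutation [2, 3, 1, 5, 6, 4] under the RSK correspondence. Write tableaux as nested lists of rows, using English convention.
Insert each entry of the permutation into P by Schensted row insertion, recording in Q the position of each new cell.

Insert 2: appended to row 1. P = [[2]].
Insert 3: appended to row 1. P = [[2, 3]].
Insert 1: 1 bumps 2 from row 1; 2 starts row 2. P = [[1, 3], [2]].
Insert 5: appended to row 1. P = [[1, 3, 5], [2]].
Insert 6: appended to row 1. P = [[1, 3, 5, 6], [2]].
Insert 4: 4 bumps 5 from row 1; 5 appends to row 2. P = [[1, 3, 4, 6], [2, 5]].

So P = [[1, 3, 4, 6], [2, 5]], Q = [[1, 2, 4, 5], [3, 6]].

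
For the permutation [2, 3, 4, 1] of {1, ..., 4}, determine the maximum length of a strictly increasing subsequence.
3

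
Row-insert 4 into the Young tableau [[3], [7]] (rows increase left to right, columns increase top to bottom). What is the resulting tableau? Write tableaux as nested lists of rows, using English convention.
4 is larger than every entry of row 1, so it is appended to row 1. The new tableau is [[3, 4], [7]].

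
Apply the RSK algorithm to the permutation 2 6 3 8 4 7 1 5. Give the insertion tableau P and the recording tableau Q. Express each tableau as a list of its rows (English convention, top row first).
P = [[1, 3, 4, 5], [2, 7], [6, 8]], Q = [[1, 2, 4, 6], [3, 5], [7, 8]]

Insert each entry of the permutation into P by Schensted row insertion, recording in Q the position of each new cell.

Insert 2: appended to row 1. P = [[2]].
Insert 6: appended to row 1. P = [[2, 6]].
Insert 3: 3 bumps 6 from row 1; 6 starts row 2. P = [[2, 3], [6]].
Insert 8: appended to row 1. P = [[2, 3, 8], [6]].
Insert 4: 4 bumps 8 from row 1; 8 appends to row 2. P = [[2, 3, 4], [6, 8]].
Insert 7: appended to row 1. P = [[2, 3, 4, 7], [6, 8]].
Insert 1: 1 bumps 2 from row 1; 2 bumps 6 from row 2; 6 starts row 3. P = [[1, 3, 4, 7], [2, 8], [6]].
Insert 5: 5 bumps 7 from row 1; 7 bumps 8 from row 2; 8 appends to row 3. P = [[1, 3, 4, 5], [2, 7], [6, 8]].

So P = [[1, 3, 4, 5], [2, 7], [6, 8]], Q = [[1, 2, 4, 6], [3, 5], [7, 8]].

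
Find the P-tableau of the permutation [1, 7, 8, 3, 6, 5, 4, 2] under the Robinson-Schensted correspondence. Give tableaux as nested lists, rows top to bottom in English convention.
P = [[1, 2, 4], [3, 8], [5], [6], [7]]

Insert 1: appended to row 1. P = [[1]].
Insert 7: appended to row 1. P = [[1, 7]].
Insert 8: appended to row 1. P = [[1, 7, 8]].
Insert 3: 3 bumps 7 from row 1; 7 starts row 2. P = [[1, 3, 8], [7]].
Insert 6: 6 bumps 8 from row 1; 8 appends to row 2. P = [[1, 3, 6], [7, 8]].
Insert 5: 5 bumps 6 from row 1; 6 bumps 7 from row 2; 7 starts row 3. P = [[1, 3, 5], [6, 8], [7]].
Insert 4: 4 bumps 5 from row 1; 5 bumps 6 from row 2; 6 bumps 7 from row 3; 7 starts row 4. P = [[1, 3, 4], [5, 8], [6], [7]].
Insert 2: 2 bumps 3 from row 1; 3 bumps 5 from row 2; 5 bumps 6 from row 3; 6 bumps 7 from row 4; 7 starts row 5. P = [[1, 2, 4], [3, 8], [5], [6], [7]].

So P = [[1, 2, 4], [3, 8], [5], [6], [7]].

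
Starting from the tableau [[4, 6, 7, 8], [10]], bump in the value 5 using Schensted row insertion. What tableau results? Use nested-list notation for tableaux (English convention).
In row 1, 5 replaces 6 (the leftmost entry greater than 5); 6 is bumped to row 2. In row 2, 6 replaces 10 (the leftmost entry greater than 6); 10 is bumped to row 3. 10 starts a new row 3. The new tableau is [[4, 5, 7, 8], [6], [10]].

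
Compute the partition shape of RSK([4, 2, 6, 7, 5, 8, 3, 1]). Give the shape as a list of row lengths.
Row-insert each entry into an empty tableau.

After inserting 4: P = [[4]].
After inserting 2: P = [[2], [4]].
After inserting 6: P = [[2, 6], [4]].
After inserting 7: P = [[2, 6, 7], [4]].
After inserting 5: P = [[2, 5, 7], [4, 6]].
After inserting 8: P = [[2, 5, 7, 8], [4, 6]].
After inserting 3: P = [[2, 3, 7, 8], [4, 5], [6]].
After inserting 1: P = [[1, 3, 7, 8], [2, 5], [4], [6]].

The final insertion tableau P = [[1, 3, 7, 8], [2, 5], [4], [6]] has shape [4, 2, 1, 1].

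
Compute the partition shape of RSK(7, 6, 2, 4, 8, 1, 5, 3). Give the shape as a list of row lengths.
[3, 2, 2, 1]

Row-insert each entry into an empty tableau.

After inserting 7: P = [[7]].
After inserting 6: P = [[6], [7]].
After inserting 2: P = [[2], [6], [7]].
After inserting 4: P = [[2, 4], [6], [7]].
After inserting 8: P = [[2, 4, 8], [6], [7]].
After inserting 1: P = [[1, 4, 8], [2], [6], [7]].
After inserting 5: P = [[1, 4, 5], [2, 8], [6], [7]].
After inserting 3: P = [[1, 3, 5], [2, 4], [6, 8], [7]].

The final insertion tableau P = [[1, 3, 5], [2, 4], [6, 8], [7]] has shape [3, 2, 2, 1].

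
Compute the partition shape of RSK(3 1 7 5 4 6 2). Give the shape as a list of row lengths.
Row-insert each entry into an empty tableau.

After inserting 3: P = [[3]].
After inserting 1: P = [[1], [3]].
After inserting 7: P = [[1, 7], [3]].
After inserting 5: P = [[1, 5], [3, 7]].
After inserting 4: P = [[1, 4], [3, 5], [7]].
After inserting 6: P = [[1, 4, 6], [3, 5], [7]].
After inserting 2: P = [[1, 2, 6], [3, 4], [5], [7]].

The final insertion tableau P = [[1, 2, 6], [3, 4], [5], [7]] has shape [3, 2, 1, 1].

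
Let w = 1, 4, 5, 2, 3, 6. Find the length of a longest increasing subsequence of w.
4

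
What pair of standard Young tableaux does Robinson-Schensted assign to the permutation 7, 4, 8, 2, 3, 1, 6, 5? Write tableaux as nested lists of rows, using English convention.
Insert each entry of the permutation into P by Schensted row insertion, recording in Q the position of each new cell.

Insert 7: appended to row 1. P = [[7]], Q = [[1]].
Insert 4: 4 bumps 7 from row 1; 7 starts row 2. P = [[4], [7]], Q = [[1], [2]].
Insert 8: appended to row 1. P = [[4, 8], [7]], Q = [[1, 3], [2]].
Insert 2: 2 bumps 4 from row 1; 4 bumps 7 from row 2; 7 starts row 3. P = [[2, 8], [4], [7]], Q = [[1, 3], [2], [4]].
Insert 3: 3 bumps 8 from row 1; 8 appends to row 2. P = [[2, 3], [4, 8], [7]], Q = [[1, 3], [2, 5], [4]].
Insert 1: 1 bumps 2 from row 1; 2 bumps 4 from row 2; 4 bumps 7 from row 3; 7 starts row 4. P = [[1, 3], [2, 8], [4], [7]], Q = [[1, 3], [2, 5], [4], [6]].
Insert 6: appended to row 1. P = [[1, 3, 6], [2, 8], [4], [7]], Q = [[1, 3, 7], [2, 5], [4], [6]].
Insert 5: 5 bumps 6 from row 1; 6 bumps 8 from row 2; 8 appends to row 3. P = [[1, 3, 5], [2, 6], [4, 8], [7]], Q = [[1, 3, 7], [2, 5], [4, 8], [6]].

So P = [[1, 3, 5], [2, 6], [4, 8], [7]], Q = [[1, 3, 7], [2, 5], [4, 8], [6]].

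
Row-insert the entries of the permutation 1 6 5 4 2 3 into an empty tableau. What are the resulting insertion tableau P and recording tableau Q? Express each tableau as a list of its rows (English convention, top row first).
Insert each entry of the permutation into P by Schensted row insertion, recording in Q the position of each new cell.

Insert 1: appended to row 1. P = [[1]].
Insert 6: appended to row 1. P = [[1, 6]].
Insert 5: 5 bumps 6 from row 1; 6 starts row 2. P = [[1, 5], [6]].
Insert 4: 4 bumps 5 from row 1; 5 bumps 6 from row 2; 6 starts row 3. P = [[1, 4], [5], [6]].
Insert 2: 2 bumps 4 from row 1; 4 bumps 5 from row 2; 5 bumps 6 from row 3; 6 starts row 4. P = [[1, 2], [4], [5], [6]].
Insert 3: appended to row 1. P = [[1, 2, 3], [4], [5], [6]].

So P = [[1, 2, 3], [4], [5], [6]], Q = [[1, 2, 6], [3], [4], [5]].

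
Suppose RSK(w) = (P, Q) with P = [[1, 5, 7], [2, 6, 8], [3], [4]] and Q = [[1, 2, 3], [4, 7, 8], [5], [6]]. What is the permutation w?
4 6 8 3 2 1 5 7

Reverse the RSK construction: for i from n down to 1, find the cell of Q containing i, remove the entry at that cell from P, and reverse-bump it up through P; the value ejected from row 1 is w(i).

Step i=8: Q has 8 at row 2, column 3; remove 8 from row 2 of P and reverse-bump: 8 enters row 1 and ejects 7. So w(8) = 7. P is now [[1, 5, 8], [2, 6], [3], [4]].
Step i=7: Q has 7 at row 2, column 2; remove 6 from row 2 of P and reverse-bump: 6 enters row 1 and ejects 5. So w(7) = 5. P is now [[1, 6, 8], [2], [3], [4]].
Step i=6: Q has 6 at row 4, column 1; remove 4 from row 4 of P and reverse-bump: 4 enters row 3 and ejects 3; 3 enters row 2 and ejects 2; 2 enters row 1 and ejects 1. So w(6) = 1. P is now [[2, 6, 8], [3], [4]].
Step i=5: Q has 5 at row 3, column 1; remove 4 from row 3 of P and reverse-bump: 4 enters row 2 and ejects 3; 3 enters row 1 and ejects 2. So w(5) = 2. P is now [[3, 6, 8], [4]].
Step i=4: Q has 4 at row 2, column 1; remove 4 from row 2 of P and reverse-bump: 4 enters row 1 and ejects 3. So w(4) = 3. P is now [[4, 6, 8]].
Step i=3: Q has 3 at row 1, column 3; remove that cell from P, ejecting 8. So w(3) = 8. P is now [[4, 6]].
Step i=2: Q has 2 at row 1, column 2; remove that cell from P, ejecting 6. So w(2) = 6. P is now [[4]].
Step i=1: Q has 1 at row 1, column 1; remove that cell from P, ejecting 4. So w(1) = 4. P is now [].

So w = 4 6 8 3 2 1 5 7.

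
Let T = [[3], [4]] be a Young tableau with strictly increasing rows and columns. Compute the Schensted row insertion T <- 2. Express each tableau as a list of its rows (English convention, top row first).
[[2], [3], [4]]

In row 1, 2 replaces 3 (the leftmost entry greater than 2); 3 is bumped to row 2. In row 2, 3 replaces 4 (the leftmost entry greater than 3); 4 is bumped to row 3. 4 starts a new row 3. The new tableau is [[2], [3], [4]].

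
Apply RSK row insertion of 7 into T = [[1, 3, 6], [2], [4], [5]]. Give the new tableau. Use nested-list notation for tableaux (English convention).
[[1, 3, 6, 7], [2], [4], [5]]

7 is larger than every entry of row 1, so it is appended to row 1. The new tableau is [[1, 3, 6, 7], [2], [4], [5]].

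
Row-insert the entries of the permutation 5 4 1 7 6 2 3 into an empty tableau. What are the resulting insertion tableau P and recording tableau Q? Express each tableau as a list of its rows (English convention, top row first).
Insert each entry of the permutation into P by Schensted row insertion, recording in Q the position of each new cell.

Insert 5: appended to row 1. P = [[5]].
Insert 4: 4 bumps 5 from row 1; 5 starts row 2. P = [[4], [5]].
Insert 1: 1 bumps 4 from row 1; 4 bumps 5 from row 2; 5 starts row 3. P = [[1], [4], [5]].
Insert 7: appended to row 1. P = [[1, 7], [4], [5]].
Insert 6: 6 bumps 7 from row 1; 7 appends to row 2. P = [[1, 6], [4, 7], [5]].
Insert 2: 2 bumps 6 from row 1; 6 bumps 7 from row 2; 7 appends to row 3. P = [[1, 2], [4, 6], [5, 7]].
Insert 3: appended to row 1. P = [[1, 2, 3], [4, 6], [5, 7]].

So P = [[1, 2, 3], [4, 6], [5, 7]], Q = [[1, 4, 7], [2, 5], [3, 6]].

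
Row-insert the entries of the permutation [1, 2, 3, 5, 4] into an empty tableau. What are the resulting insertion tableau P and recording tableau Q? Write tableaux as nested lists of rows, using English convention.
P = [[1, 2, 3, 4], [5]], Q = [[1, 2, 3, 4], [5]]

Insert each entry of the permutation into P by Schensted row insertion, recording in Q the position of each new cell.

After inserting 1: P = [[1]].
After inserting 2: P = [[1, 2]].
After inserting 3: P = [[1, 2, 3]].
After inserting 5: P = [[1, 2, 3, 5]].
After inserting 4: P = [[1, 2, 3, 4], [5]].

So P = [[1, 2, 3, 4], [5]], Q = [[1, 2, 3, 4], [5]].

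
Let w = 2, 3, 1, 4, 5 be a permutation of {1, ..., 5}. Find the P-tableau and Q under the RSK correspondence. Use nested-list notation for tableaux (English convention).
Insert each entry of the permutation into P by Schensted row insertion, recording in Q the position of each new cell.

Insert 2: appended to row 1. P = [[2]].
Insert 3: appended to row 1. P = [[2, 3]].
Insert 1: 1 bumps 2 from row 1; 2 starts row 2. P = [[1, 3], [2]].
Insert 4: appended to row 1. P = [[1, 3, 4], [2]].
Insert 5: appended to row 1. P = [[1, 3, 4, 5], [2]].

So P = [[1, 3, 4, 5], [2]], Q = [[1, 2, 4, 5], [3]].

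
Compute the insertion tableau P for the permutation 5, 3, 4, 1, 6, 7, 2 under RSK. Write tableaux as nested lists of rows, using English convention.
Insert 5: appended to row 1. P = [[5]].
Insert 3: 3 bumps 5 from row 1; 5 starts row 2. P = [[3], [5]].
Insert 4: appended to row 1. P = [[3, 4], [5]].
Insert 1: 1 bumps 3 from row 1; 3 bumps 5 from row 2; 5 starts row 3. P = [[1, 4], [3], [5]].
Insert 6: appended to row 1. P = [[1, 4, 6], [3], [5]].
Insert 7: appended to row 1. P = [[1, 4, 6, 7], [3], [5]].
Insert 2: 2 bumps 4 from row 1; 4 appends to row 2. P = [[1, 2, 6, 7], [3, 4], [5]].

So P = [[1, 2, 6, 7], [3, 4], [5]].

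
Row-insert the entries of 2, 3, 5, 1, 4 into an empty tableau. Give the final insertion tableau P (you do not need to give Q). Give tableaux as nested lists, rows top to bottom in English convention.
Insert 2: appended to row 1. P = [[2]].
Insert 3: appended to row 1. P = [[2, 3]].
Insert 5: appended to row 1. P = [[2, 3, 5]].
Insert 1: 1 bumps 2 from row 1; 2 starts row 2. P = [[1, 3, 5], [2]].
Insert 4: 4 bumps 5 from row 1; 5 appends to row 2. P = [[1, 3, 4], [2, 5]].

So P = [[1, 3, 4], [2, 5]].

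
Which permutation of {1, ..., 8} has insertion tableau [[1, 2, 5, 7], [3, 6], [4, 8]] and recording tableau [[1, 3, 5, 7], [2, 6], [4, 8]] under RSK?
Reverse the RSK construction: for i from n down to 1, find the cell of Q containing i, remove the entry at that cell from P, and reverse-bump it up through P; the value ejected from row 1 is w(i).

Step i=8: Q has 8 at row 3, column 2; remove 8 from row 3 of P and reverse-bump: 8 enters row 2 and ejects 6; 6 enters row 1 and ejects 5. So w(8) = 5. P is now [[1, 2, 6, 7], [3, 8], [4]].
Step i=7: Q has 7 at row 1, column 4; remove that cell from P, ejecting 7. So w(7) = 7. P is now [[1, 2, 6], [3, 8], [4]].
Step i=6: Q has 6 at row 2, column 2; remove 8 from row 2 of P and reverse-bump: 8 enters row 1 and ejects 6. So w(6) = 6. P is now [[1, 2, 8], [3], [4]].
Step i=5: Q has 5 at row 1, column 3; remove that cell from P, ejecting 8. So w(5) = 8. P is now [[1, 2], [3], [4]].
Step i=4: Q has 4 at row 3, column 1; remove 4 from row 3 of P and reverse-bump: 4 enters row 2 and ejects 3; 3 enters row 1 and ejects 2. So w(4) = 2. P is now [[1, 3], [4]].
Step i=3: Q has 3 at row 1, column 2; remove that cell from P, ejecting 3. So w(3) = 3. P is now [[1], [4]].
Step i=2: Q has 2 at row 2, column 1; remove 4 from row 2 of P and reverse-bump: 4 enters row 1 and ejects 1. So w(2) = 1. P is now [[4]].
Step i=1: Q has 1 at row 1, column 1; remove that cell from P, ejecting 4. So w(1) = 4. P is now [].

So w = 4 1 3 2 8 6 7 5.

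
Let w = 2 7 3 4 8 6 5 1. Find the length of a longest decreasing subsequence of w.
4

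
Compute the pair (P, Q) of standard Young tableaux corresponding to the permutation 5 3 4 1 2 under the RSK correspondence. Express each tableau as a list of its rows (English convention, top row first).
Insert each entry of the permutation into P by Schensted row insertion, recording in Q the position of each new cell.

After inserting 5: P = [[5]].
After inserting 3: P = [[3], [5]].
After inserting 4: P = [[3, 4], [5]].
After inserting 1: P = [[1, 4], [3], [5]].
After inserting 2: P = [[1, 2], [3, 4], [5]].

So P = [[1, 2], [3, 4], [5]], Q = [[1, 3], [2, 5], [4]].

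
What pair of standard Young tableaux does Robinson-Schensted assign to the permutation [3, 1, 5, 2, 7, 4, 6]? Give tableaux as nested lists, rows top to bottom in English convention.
Insert each entry of the permutation into P by Schensted row insertion, recording in Q the position of each new cell.

Insert 3: appended to row 1. P = [[3]].
Insert 1: 1 bumps 3 from row 1; 3 starts row 2. P = [[1], [3]].
Insert 5: appended to row 1. P = [[1, 5], [3]].
Insert 2: 2 bumps 5 from row 1; 5 appends to row 2. P = [[1, 2], [3, 5]].
Insert 7: appended to row 1. P = [[1, 2, 7], [3, 5]].
Insert 4: 4 bumps 7 from row 1; 7 appends to row 2. P = [[1, 2, 4], [3, 5, 7]].
Insert 6: appended to row 1. P = [[1, 2, 4, 6], [3, 5, 7]].

So P = [[1, 2, 4, 6], [3, 5, 7]], Q = [[1, 3, 5, 7], [2, 4, 6]].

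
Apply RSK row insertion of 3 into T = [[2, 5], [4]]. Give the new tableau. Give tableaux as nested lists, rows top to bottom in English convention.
[[2, 3], [4, 5]]

In row 1, 3 replaces 5 (the leftmost entry greater than 3); 5 is bumped to row 2. 5 is appended to row 2. The new tableau is [[2, 3], [4, 5]].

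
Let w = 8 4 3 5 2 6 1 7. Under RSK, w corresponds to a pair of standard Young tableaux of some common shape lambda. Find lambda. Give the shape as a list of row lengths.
[4, 1, 1, 1, 1]

Row-insert each entry into an empty tableau.

After inserting 8: P = [[8]].
After inserting 4: P = [[4], [8]].
After inserting 3: P = [[3], [4], [8]].
After inserting 5: P = [[3, 5], [4], [8]].
After inserting 2: P = [[2, 5], [3], [4], [8]].
After inserting 6: P = [[2, 5, 6], [3], [4], [8]].
After inserting 1: P = [[1, 5, 6], [2], [3], [4], [8]].
After inserting 7: P = [[1, 5, 6, 7], [2], [3], [4], [8]].

The final insertion tableau P = [[1, 5, 6, 7], [2], [3], [4], [8]] has shape [4, 1, 1, 1, 1].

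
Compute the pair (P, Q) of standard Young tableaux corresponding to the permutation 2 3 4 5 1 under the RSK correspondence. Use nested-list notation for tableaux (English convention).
Insert each entry of the permutation into P by Schensted row insertion, recording in Q the position of each new cell.

Insert 2: appended to row 1. P = [[2]], Q = [[1]].
Insert 3: appended to row 1. P = [[2, 3]], Q = [[1, 2]].
Insert 4: appended to row 1. P = [[2, 3, 4]], Q = [[1, 2, 3]].
Insert 5: appended to row 1. P = [[2, 3, 4, 5]], Q = [[1, 2, 3, 4]].
Insert 1: 1 bumps 2 from row 1; 2 starts row 2. P = [[1, 3, 4, 5], [2]], Q = [[1, 2, 3, 4], [5]].

So P = [[1, 3, 4, 5], [2]], Q = [[1, 2, 3, 4], [5]].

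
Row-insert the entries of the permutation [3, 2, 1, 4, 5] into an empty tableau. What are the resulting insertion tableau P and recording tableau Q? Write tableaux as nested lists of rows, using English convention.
P = [[1, 4, 5], [2], [3]], Q = [[1, 4, 5], [2], [3]]

Insert each entry of the permutation into P by Schensted row insertion, recording in Q the position of each new cell.

Insert 3: appended to row 1. P = [[3]].
Insert 2: 2 bumps 3 from row 1; 3 starts row 2. P = [[2], [3]].
Insert 1: 1 bumps 2 from row 1; 2 bumps 3 from row 2; 3 starts row 3. P = [[1], [2], [3]].
Insert 4: appended to row 1. P = [[1, 4], [2], [3]].
Insert 5: appended to row 1. P = [[1, 4, 5], [2], [3]].

So P = [[1, 4, 5], [2], [3]], Q = [[1, 4, 5], [2], [3]].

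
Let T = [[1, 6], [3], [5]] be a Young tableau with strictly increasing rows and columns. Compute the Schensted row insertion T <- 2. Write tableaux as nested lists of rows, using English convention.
In row 1, 2 replaces 6 (the leftmost entry greater than 2); 6 is bumped to row 2. 6 is appended to row 2. The new tableau is [[1, 2], [3, 6], [5]].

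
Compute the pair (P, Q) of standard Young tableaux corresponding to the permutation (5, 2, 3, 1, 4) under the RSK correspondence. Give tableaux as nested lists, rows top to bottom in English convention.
Insert each entry of the permutation into P by Schensted row insertion, recording in Q the position of each new cell.

Insert 5: appended to row 1. P = [[5]].
Insert 2: 2 bumps 5 from row 1; 5 starts row 2. P = [[2], [5]].
Insert 3: appended to row 1. P = [[2, 3], [5]].
Insert 1: 1 bumps 2 from row 1; 2 bumps 5 from row 2; 5 starts row 3. P = [[1, 3], [2], [5]].
Insert 4: appended to row 1. P = [[1, 3, 4], [2], [5]].

So P = [[1, 3, 4], [2], [5]], Q = [[1, 3, 5], [2], [4]].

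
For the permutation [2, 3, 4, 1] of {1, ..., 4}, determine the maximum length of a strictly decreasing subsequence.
2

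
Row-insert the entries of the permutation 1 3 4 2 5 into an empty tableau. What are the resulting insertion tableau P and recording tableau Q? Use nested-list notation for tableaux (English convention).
P = [[1, 2, 4, 5], [3]], Q = [[1, 2, 3, 5], [4]]

Insert each entry of the permutation into P by Schensted row insertion, recording in Q the position of each new cell.

Insert 1: appended to row 1. P = [[1]].
Insert 3: appended to row 1. P = [[1, 3]].
Insert 4: appended to row 1. P = [[1, 3, 4]].
Insert 2: 2 bumps 3 from row 1; 3 starts row 2. P = [[1, 2, 4], [3]].
Insert 5: appended to row 1. P = [[1, 2, 4, 5], [3]].

So P = [[1, 2, 4, 5], [3]], Q = [[1, 2, 3, 5], [4]].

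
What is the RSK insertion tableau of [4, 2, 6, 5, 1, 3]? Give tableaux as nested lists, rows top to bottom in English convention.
Insert 4: appended to row 1. P = [[4]].
Insert 2: 2 bumps 4 from row 1; 4 starts row 2. P = [[2], [4]].
Insert 6: appended to row 1. P = [[2, 6], [4]].
Insert 5: 5 bumps 6 from row 1; 6 appends to row 2. P = [[2, 5], [4, 6]].
Insert 1: 1 bumps 2 from row 1; 2 bumps 4 from row 2; 4 starts row 3. P = [[1, 5], [2, 6], [4]].
Insert 3: 3 bumps 5 from row 1; 5 bumps 6 from row 2; 6 appends to row 3. P = [[1, 3], [2, 5], [4, 6]].

So P = [[1, 3], [2, 5], [4, 6]].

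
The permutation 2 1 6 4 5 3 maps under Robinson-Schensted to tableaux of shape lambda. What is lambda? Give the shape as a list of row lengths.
[3, 2, 1]

Row-insert each entry into an empty tableau.

After inserting 2: P = [[2]].
After inserting 1: P = [[1], [2]].
After inserting 6: P = [[1, 6], [2]].
After inserting 4: P = [[1, 4], [2, 6]].
After inserting 5: P = [[1, 4, 5], [2, 6]].
After inserting 3: P = [[1, 3, 5], [2, 4], [6]].

The final insertion tableau P = [[1, 3, 5], [2, 4], [6]] has shape [3, 2, 1].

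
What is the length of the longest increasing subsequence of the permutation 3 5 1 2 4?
3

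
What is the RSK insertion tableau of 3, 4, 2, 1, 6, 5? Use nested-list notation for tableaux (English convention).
Insert 3: appended to row 1. P = [[3]].
Insert 4: appended to row 1. P = [[3, 4]].
Insert 2: 2 bumps 3 from row 1; 3 starts row 2. P = [[2, 4], [3]].
Insert 1: 1 bumps 2 from row 1; 2 bumps 3 from row 2; 3 starts row 3. P = [[1, 4], [2], [3]].
Insert 6: appended to row 1. P = [[1, 4, 6], [2], [3]].
Insert 5: 5 bumps 6 from row 1; 6 appends to row 2. P = [[1, 4, 5], [2, 6], [3]].

So P = [[1, 4, 5], [2, 6], [3]].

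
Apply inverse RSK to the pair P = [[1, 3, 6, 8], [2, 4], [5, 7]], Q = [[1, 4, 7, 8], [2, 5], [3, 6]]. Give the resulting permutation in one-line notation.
Reverse the RSK construction: for i from n down to 1, find the cell of Q containing i, remove the entry at that cell from P, and reverse-bump it up through P; the value ejected from row 1 is w(i).

Step i=8: Q has 8 at row 1, column 4; remove that cell from P, ejecting 8. So w(8) = 8. P is now [[1, 3, 6], [2, 4], [5, 7]].
Step i=7: Q has 7 at row 1, column 3; remove that cell from P, ejecting 6. So w(7) = 6. P is now [[1, 3], [2, 4], [5, 7]].
Step i=6: Q has 6 at row 3, column 2; remove 7 from row 3 of P and reverse-bump: 7 enters row 2 and ejects 4; 4 enters row 1 and ejects 3. So w(6) = 3. P is now [[1, 4], [2, 7], [5]].
Step i=5: Q has 5 at row 2, column 2; remove 7 from row 2 of P and reverse-bump: 7 enters row 1 and ejects 4. So w(5) = 4. P is now [[1, 7], [2], [5]].
Step i=4: Q has 4 at row 1, column 2; remove that cell from P, ejecting 7. So w(4) = 7. P is now [[1], [2], [5]].
Step i=3: Q has 3 at row 3, column 1; remove 5 from row 3 of P and reverse-bump: 5 enters row 2 and ejects 2; 2 enters row 1 and ejects 1. So w(3) = 1. P is now [[2], [5]].
Step i=2: Q has 2 at row 2, column 1; remove 5 from row 2 of P and reverse-bump: 5 enters row 1 and ejects 2. So w(2) = 2. P is now [[5]].
Step i=1: Q has 1 at row 1, column 1; remove that cell from P, ejecting 5. So w(1) = 5. P is now [].

So w = 5 2 1 7 4 3 6 8.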